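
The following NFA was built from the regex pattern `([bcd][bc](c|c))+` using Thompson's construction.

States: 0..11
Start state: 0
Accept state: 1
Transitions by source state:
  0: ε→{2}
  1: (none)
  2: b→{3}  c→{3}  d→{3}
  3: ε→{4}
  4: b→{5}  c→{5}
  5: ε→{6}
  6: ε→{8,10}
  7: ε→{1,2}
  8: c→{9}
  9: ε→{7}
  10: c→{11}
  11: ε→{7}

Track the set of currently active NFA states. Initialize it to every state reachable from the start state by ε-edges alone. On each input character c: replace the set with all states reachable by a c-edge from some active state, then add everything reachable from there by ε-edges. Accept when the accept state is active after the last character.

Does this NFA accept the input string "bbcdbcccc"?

start: ε-closure({0}) = {0,2}
'b' @ 1: {3,4}
'b' @ 2: {5,6,8,10}
'c' @ 3: {1,2,7,9,11}  ✓accept
'd' @ 4: {3,4}
'b' @ 5: {5,6,8,10}
'c' @ 6: {1,2,7,9,11}  ✓accept
'c' @ 7: {3,4}
'c' @ 8: {5,6,8,10}
'c' @ 9: {1,2,7,9,11}  ✓accept
end set {1,2,7,9,11} — state 1 in

Answer: ACCEPT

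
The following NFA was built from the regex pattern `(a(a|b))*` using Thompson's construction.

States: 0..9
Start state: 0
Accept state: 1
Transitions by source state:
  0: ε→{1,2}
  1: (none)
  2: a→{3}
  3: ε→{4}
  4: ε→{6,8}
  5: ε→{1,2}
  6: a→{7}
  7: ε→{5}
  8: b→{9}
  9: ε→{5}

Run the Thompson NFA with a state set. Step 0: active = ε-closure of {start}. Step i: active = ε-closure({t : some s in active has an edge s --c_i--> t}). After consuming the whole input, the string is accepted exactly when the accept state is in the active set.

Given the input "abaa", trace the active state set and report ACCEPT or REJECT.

Answer: ACCEPT

Trace:
S₀ = ε-closure({0}) = {0,1,2}
'a' @ 1: {3,4,6,8}
'b' @ 2: {1,2,5,9}  (accept∈set)
'a' @ 3: {3,4,6,8}
'a' @ 4: {1,2,5,7}  (accept∈set)
end set {1,2,5,7} — state 1 in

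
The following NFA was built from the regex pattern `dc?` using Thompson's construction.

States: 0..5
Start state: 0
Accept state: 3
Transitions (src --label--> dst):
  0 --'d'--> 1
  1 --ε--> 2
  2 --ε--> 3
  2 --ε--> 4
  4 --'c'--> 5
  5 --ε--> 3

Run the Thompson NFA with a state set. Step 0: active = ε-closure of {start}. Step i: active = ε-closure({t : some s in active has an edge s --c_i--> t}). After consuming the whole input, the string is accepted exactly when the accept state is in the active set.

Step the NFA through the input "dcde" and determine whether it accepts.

start: ε-closure({0}) = {0}
'd' @ 1: {1,2,3,4}  [accepting]
'c' @ 2: {3,5}  [accepting]
'd' @ 3: {}  — dead — no transitions
rest 'e' ignored (set empty)
final: {}; accept 3 not in set

Answer: REJECT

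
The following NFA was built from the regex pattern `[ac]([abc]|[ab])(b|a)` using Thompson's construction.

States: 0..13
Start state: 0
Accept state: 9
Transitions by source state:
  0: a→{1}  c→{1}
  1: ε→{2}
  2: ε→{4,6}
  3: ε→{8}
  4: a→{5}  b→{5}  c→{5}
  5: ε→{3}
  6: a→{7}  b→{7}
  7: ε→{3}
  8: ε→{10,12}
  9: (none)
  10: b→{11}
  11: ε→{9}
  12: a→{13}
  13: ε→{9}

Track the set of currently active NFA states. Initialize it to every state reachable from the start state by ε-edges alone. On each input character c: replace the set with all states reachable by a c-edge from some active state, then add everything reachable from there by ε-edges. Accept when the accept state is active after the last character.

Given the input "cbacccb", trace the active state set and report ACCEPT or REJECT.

Answer: REJECT

Trace:
initial (ε-close {0}): {0}
'c' @ 1: {1,2,4,6}
'b' @ 2: {3,5,7,8,10,12}
'a' @ 3: {9,13}  ✓accept
'c' @ 4: {}  — no active states
rest 'ccb' ignored (set empty)
final: {}; accept 9 not in set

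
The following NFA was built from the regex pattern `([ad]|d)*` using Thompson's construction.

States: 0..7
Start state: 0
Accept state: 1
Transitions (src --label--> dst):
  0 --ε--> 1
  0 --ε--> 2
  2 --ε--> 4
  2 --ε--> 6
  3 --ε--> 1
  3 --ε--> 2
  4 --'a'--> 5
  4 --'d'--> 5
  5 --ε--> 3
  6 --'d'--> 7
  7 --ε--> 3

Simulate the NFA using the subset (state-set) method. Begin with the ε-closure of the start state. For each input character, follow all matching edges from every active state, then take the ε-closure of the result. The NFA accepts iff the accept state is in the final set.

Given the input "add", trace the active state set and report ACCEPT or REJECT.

initial (ε-close {0}): {0,1,2,4,6}
'a' @ 1: {1,2,3,4,5,6}  (accept∈set)
'd' @ 2: {1,2,3,4,5,6,7}  (accept∈set)
'd' @ 3: {1,2,3,4,5,6,7}  (accept∈set)
after full input: {1,2,3,4,5,6,7}  (accept=1 in)

Answer: ACCEPT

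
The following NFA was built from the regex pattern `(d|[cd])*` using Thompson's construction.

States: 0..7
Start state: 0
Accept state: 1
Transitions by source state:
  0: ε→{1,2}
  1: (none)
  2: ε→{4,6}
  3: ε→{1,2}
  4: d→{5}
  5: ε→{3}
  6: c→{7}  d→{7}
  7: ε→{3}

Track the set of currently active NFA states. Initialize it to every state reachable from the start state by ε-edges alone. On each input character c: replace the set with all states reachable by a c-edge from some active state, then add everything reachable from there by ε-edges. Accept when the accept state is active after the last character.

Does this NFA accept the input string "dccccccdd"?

initial (ε-close {0}): {0,1,2,4,6}
'd' @ 1: {1,2,3,4,5,6,7}  (accept∈set)
'c' @ 2: {1,2,3,4,6,7}  (accept∈set)
'c' @ 3: {1,2,3,4,6,7}  (accept∈set)
'c' @ 4: {1,2,3,4,6,7}  (accept∈set)
'c' @ 5: {1,2,3,4,6,7}  (accept∈set)
'c' @ 6: {1,2,3,4,6,7}  (accept∈set)
'c' @ 7: {1,2,3,4,6,7}  (accept∈set)
'd' @ 8: {1,2,3,4,5,6,7}  (accept∈set)
'd' @ 9: {1,2,3,4,5,6,7}  (accept∈set)
final: {1,2,3,4,5,6,7}; accept 1 in set

Answer: ACCEPT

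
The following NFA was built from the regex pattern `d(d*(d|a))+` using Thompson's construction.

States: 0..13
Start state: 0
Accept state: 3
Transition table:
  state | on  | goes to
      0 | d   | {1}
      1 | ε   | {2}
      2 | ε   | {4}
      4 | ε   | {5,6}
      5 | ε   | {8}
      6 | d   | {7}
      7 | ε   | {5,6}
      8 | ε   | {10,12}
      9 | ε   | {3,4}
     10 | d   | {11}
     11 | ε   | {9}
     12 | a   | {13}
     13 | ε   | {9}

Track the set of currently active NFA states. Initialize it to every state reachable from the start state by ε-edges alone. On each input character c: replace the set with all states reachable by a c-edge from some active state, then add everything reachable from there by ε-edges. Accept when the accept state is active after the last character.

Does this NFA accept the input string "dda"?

Answer: ACCEPT

Derivation:
initial (ε-close {0}): {0}
'd' @ 1: {1,2,4,5,6,8,10,12}
'd' @ 2: {3,4,5,6,7,8,9,10,11,12}  (accept∈set)
'a' @ 3: {3,4,5,6,8,9,10,12,13}  (accept∈set)
after full input: {3,4,5,6,8,9,10,12,13}  (accept=3 in)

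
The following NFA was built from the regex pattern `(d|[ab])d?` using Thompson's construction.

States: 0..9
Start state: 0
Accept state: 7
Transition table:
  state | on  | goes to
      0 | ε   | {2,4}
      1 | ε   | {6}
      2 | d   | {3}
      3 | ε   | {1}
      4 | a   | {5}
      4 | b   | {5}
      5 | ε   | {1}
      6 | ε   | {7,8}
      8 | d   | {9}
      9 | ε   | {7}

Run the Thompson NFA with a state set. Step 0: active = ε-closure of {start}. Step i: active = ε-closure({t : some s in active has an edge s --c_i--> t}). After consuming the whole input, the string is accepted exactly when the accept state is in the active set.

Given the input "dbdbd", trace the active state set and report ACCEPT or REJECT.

initial (ε-close {0}): {0,2,4}
'd' @ 1: {1,3,6,7,8}  (accept∈set)
'b' @ 2: {}  — state set empty
rest 'dbd' ignored (set empty)
after full input: {}  (accept=7 not in)

Answer: REJECT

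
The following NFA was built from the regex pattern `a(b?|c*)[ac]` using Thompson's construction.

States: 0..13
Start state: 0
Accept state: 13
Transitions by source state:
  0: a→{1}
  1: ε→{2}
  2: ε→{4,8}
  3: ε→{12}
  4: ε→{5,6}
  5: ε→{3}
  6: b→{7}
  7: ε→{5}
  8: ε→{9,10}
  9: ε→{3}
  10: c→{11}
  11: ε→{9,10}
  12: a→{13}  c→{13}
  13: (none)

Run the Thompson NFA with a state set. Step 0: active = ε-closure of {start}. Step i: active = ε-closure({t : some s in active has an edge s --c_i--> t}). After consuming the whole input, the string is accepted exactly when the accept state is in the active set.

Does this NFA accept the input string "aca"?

S₀ = ε-closure({0}) = {0}
'a' @ 1: {1,2,3,4,5,6,8,9,10,12}
'c' @ 2: {3,9,10,11,12,13}  ✓accept
'a' @ 3: {13}  ✓accept
final: {13}; accept 13 in set

Answer: ACCEPT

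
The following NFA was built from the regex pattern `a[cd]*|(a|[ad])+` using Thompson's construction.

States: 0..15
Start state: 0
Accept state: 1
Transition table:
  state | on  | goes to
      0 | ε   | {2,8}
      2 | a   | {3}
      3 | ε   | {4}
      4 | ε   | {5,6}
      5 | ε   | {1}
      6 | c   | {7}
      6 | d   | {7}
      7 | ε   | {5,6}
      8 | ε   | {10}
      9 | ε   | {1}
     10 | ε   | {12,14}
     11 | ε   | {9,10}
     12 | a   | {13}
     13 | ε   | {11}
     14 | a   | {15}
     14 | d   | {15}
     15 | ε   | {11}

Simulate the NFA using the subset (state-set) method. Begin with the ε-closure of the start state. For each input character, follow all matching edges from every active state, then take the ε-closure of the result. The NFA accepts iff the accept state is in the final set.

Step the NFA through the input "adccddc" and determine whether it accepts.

Answer: ACCEPT

Derivation:
initial (ε-close {0}): {0,2,8,10,12,14}
'a' @ 1: {1,3,4,5,6,9,10,11,12,13,14,15}  [accepting]
'd' @ 2: {1,5,6,7,9,10,11,12,14,15}  [accepting]
'c' @ 3: {1,5,6,7}  [accepting]
'c' @ 4: {1,5,6,7}  [accepting]
'd' @ 5: {1,5,6,7}  [accepting]
'd' @ 6: {1,5,6,7}  [accepting]
'c' @ 7: {1,5,6,7}  [accepting]
after full input: {1,5,6,7}  (accept=1 in)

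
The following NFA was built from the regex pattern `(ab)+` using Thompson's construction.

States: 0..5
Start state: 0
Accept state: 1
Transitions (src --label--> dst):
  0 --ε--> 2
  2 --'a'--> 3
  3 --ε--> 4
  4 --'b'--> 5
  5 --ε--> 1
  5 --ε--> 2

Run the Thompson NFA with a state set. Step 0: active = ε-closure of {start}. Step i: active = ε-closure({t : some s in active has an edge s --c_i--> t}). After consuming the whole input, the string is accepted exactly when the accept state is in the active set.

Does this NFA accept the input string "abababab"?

Answer: ACCEPT

Steps:
start: ε-closure({0}) = {0,2}
'a' @ 1: {3,4}
'b' @ 2: {1,2,5}  (accept∈set)
'a' @ 3: {3,4}
'b' @ 4: {1,2,5}  (accept∈set)
'a' @ 5: {3,4}
'b' @ 6: {1,2,5}  (accept∈set)
'a' @ 7: {3,4}
'b' @ 8: {1,2,5}  (accept∈set)
end set {1,2,5} — state 1 in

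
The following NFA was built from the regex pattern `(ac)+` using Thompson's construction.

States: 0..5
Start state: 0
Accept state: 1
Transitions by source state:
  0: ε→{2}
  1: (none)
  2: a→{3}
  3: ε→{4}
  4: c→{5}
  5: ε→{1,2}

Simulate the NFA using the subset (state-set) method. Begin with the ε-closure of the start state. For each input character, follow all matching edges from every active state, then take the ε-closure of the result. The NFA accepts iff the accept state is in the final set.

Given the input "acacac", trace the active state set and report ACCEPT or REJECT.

initial (ε-close {0}): {0,2}
'a' @ 1: {3,4}
'c' @ 2: {1,2,5}  ✓accept
'a' @ 3: {3,4}
'c' @ 4: {1,2,5}  ✓accept
'a' @ 5: {3,4}
'c' @ 6: {1,2,5}  ✓accept
final: {1,2,5}; accept 1 in set

Answer: ACCEPT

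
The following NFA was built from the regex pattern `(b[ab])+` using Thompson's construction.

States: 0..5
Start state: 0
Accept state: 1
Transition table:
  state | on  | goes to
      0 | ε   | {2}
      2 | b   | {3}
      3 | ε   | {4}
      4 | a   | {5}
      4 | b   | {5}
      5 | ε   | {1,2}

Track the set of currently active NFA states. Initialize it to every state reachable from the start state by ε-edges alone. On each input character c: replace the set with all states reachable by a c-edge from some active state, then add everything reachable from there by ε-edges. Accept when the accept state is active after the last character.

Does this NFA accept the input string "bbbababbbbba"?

Answer: ACCEPT

Derivation:
S₀ = ε-closure({0}) = {0,2}
'b' @ 1: {3,4}
'b' @ 2: {1,2,5}  [accepting]
'b' @ 3: {3,4}
'a' @ 4: {1,2,5}  [accepting]
'b' @ 5: {3,4}
'a' @ 6: {1,2,5}  [accepting]
'b' @ 7: {3,4}
'b' @ 8: {1,2,5}  [accepting]
'b' @ 9: {3,4}
'b' @ 10: {1,2,5}  [accepting]
'b' @ 11: {3,4}
'a' @ 12: {1,2,5}  [accepting]
end set {1,2,5} — state 1 in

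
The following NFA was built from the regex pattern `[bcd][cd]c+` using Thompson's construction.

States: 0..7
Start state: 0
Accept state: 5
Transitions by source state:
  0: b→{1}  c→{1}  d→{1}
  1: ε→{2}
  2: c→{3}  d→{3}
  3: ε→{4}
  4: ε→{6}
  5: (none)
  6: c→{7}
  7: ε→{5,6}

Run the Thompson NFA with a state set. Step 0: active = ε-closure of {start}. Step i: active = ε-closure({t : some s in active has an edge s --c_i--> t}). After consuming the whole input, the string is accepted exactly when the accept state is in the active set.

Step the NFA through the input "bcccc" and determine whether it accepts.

Answer: ACCEPT

Derivation:
initial (ε-close {0}): {0}
'b' @ 1: {1,2}
'c' @ 2: {3,4,6}
'c' @ 3: {5,6,7}  ✓accept
'c' @ 4: {5,6,7}  ✓accept
'c' @ 5: {5,6,7}  ✓accept
end set {5,6,7} — state 5 in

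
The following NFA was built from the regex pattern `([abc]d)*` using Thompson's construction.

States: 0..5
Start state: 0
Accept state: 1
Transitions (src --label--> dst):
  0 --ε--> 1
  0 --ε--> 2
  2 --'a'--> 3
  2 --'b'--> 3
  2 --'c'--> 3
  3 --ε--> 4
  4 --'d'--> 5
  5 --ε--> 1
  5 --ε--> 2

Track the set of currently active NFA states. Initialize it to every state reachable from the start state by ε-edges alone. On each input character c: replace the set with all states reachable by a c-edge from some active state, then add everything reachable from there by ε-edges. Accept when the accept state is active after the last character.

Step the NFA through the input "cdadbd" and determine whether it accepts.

Answer: ACCEPT

Trace:
start: ε-closure({0}) = {0,1,2}
'c' @ 1: {3,4}
'd' @ 2: {1,2,5}  [accepting]
'a' @ 3: {3,4}
'd' @ 4: {1,2,5}  [accepting]
'b' @ 5: {3,4}
'd' @ 6: {1,2,5}  [accepting]
final: {1,2,5}; accept 1 in set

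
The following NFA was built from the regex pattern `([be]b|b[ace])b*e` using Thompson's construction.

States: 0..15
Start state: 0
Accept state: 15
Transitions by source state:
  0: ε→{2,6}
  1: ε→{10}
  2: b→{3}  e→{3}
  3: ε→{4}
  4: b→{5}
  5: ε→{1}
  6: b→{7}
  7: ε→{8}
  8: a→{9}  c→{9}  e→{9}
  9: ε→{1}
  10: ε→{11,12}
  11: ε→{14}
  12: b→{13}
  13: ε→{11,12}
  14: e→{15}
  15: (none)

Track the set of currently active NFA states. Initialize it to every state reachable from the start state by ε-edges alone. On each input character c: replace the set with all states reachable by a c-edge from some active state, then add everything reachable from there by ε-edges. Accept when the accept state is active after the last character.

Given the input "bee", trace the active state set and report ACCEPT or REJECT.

Answer: ACCEPT

Trace:
initial (ε-close {0}): {0,2,6}
'b' @ 1: {3,4,7,8}
'e' @ 2: {1,9,10,11,12,14}
'e' @ 3: {15}  [accepting]
end set {15} — state 15 in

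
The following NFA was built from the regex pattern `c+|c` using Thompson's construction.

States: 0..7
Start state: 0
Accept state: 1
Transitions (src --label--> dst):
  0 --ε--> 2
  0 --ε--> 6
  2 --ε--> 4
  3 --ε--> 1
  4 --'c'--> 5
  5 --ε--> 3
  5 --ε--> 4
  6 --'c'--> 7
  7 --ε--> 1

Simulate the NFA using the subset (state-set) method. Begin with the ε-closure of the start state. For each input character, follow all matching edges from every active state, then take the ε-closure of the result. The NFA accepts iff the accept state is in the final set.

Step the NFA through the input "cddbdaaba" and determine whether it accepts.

Answer: REJECT

Derivation:
S₀ = ε-closure({0}) = {0,2,4,6}
'c' @ 1: {1,3,4,5,7}  [accepting]
'd' @ 2: {}  — no active states
rest 'dbdaaba' ignored (set empty)
after full input: {}  (accept=1 not in)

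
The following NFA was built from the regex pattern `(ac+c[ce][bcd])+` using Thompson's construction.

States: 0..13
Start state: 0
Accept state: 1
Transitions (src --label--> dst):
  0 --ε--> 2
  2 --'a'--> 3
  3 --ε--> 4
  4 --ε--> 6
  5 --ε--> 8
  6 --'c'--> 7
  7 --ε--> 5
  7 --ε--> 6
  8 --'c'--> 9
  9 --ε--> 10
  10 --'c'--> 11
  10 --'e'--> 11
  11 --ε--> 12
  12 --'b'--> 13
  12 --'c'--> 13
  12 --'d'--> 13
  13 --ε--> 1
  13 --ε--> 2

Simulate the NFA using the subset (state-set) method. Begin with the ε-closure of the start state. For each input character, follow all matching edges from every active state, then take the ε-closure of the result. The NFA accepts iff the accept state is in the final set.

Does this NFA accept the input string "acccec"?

Answer: ACCEPT

Steps:
initial (ε-close {0}): {0,2}
'a' @ 1: {3,4,6}
'c' @ 2: {5,6,7,8}
'c' @ 3: {5,6,7,8,9,10}
'c' @ 4: {5,6,7,8,9,10,11,12}
'e' @ 5: {11,12}
'c' @ 6: {1,2,13}  (accept∈set)
final: {1,2,13}; accept 1 in set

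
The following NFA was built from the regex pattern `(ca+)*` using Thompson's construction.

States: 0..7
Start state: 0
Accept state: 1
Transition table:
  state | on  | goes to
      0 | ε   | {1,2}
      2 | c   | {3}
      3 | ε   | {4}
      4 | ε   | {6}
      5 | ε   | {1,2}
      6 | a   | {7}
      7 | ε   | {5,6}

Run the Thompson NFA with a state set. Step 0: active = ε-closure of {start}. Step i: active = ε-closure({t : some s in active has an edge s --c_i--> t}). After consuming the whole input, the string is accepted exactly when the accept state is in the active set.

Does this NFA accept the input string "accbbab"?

Answer: REJECT

Derivation:
S₀ = ε-closure({0}) = {0,1,2}
'a' @ 1: {}  — state set empty
rest 'ccbbab' ignored (set empty)
final: {}; accept 1 not in set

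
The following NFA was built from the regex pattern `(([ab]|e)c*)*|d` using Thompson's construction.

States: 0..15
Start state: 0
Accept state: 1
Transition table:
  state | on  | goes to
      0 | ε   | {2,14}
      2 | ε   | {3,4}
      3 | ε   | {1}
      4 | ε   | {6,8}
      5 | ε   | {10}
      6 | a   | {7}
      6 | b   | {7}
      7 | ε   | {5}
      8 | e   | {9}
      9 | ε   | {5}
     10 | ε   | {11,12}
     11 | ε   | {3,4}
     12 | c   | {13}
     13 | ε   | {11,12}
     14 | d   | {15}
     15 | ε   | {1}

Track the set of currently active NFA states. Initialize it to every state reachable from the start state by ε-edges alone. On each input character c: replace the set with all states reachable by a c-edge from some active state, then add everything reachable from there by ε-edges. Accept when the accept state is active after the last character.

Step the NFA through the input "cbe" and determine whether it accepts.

Answer: REJECT

Trace:
S₀ = ε-closure({0}) = {0,1,2,3,4,6,8,14}
'c' @ 1: {}  — state set empty
rest 'be' ignored (set empty)
end set {} — state 1 not in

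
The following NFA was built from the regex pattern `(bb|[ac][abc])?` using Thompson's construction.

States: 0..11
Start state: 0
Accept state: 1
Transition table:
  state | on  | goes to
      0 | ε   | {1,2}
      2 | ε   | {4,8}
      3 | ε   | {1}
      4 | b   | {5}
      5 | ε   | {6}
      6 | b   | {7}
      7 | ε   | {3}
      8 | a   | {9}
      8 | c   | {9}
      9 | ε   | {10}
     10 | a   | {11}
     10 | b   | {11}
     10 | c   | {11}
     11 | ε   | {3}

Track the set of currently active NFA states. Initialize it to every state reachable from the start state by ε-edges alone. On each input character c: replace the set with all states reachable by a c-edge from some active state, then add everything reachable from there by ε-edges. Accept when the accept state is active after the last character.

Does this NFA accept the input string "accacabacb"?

Answer: REJECT

Derivation:
initial (ε-close {0}): {0,1,2,4,8}
'a' @ 1: {9,10}
'c' @ 2: {1,3,11}  ✓accept
'c' @ 3: {}  — dead — no transitions
rest 'acabacb' ignored (set empty)
end set {} — state 1 not in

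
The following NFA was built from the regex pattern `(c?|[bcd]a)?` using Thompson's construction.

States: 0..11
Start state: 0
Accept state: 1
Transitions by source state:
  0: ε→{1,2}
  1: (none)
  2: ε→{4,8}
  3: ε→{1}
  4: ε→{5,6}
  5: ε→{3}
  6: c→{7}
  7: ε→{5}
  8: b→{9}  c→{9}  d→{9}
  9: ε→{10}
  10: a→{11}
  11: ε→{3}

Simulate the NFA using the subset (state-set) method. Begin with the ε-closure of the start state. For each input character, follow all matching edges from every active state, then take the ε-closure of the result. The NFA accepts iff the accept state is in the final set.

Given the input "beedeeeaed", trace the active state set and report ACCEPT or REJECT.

Answer: REJECT

Derivation:
initial (ε-close {0}): {0,1,2,3,4,5,6,8}
'b' @ 1: {9,10}
'e' @ 2: {}  — state set empty
rest 'edeeeaed' ignored (set empty)
after full input: {}  (accept=1 not in)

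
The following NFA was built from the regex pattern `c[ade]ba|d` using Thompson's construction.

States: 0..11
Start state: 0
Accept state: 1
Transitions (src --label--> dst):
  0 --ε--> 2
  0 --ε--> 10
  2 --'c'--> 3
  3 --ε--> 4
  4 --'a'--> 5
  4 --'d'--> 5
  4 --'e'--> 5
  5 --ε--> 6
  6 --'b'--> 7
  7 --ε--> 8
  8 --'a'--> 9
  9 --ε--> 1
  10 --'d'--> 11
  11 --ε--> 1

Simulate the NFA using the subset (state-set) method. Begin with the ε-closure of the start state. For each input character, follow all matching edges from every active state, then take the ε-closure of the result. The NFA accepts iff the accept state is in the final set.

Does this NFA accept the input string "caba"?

Answer: ACCEPT

Steps:
start: ε-closure({0}) = {0,2,10}
'c' @ 1: {3,4}
'a' @ 2: {5,6}
'b' @ 3: {7,8}
'a' @ 4: {1,9}  ✓accept
final: {1,9}; accept 1 in set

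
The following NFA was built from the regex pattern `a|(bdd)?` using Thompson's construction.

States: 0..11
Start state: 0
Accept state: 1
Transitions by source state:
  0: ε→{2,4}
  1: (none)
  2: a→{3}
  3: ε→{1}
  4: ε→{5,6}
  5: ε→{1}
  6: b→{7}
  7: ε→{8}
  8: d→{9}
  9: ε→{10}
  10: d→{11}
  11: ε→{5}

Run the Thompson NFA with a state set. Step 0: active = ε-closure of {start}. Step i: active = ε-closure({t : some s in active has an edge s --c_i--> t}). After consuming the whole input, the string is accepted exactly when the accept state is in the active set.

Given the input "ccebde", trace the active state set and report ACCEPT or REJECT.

S₀ = ε-closure({0}) = {0,1,2,4,5,6}
'c' @ 1: {}  — no active states
rest 'cebde' ignored (set empty)
final: {}; accept 1 not in set

Answer: REJECT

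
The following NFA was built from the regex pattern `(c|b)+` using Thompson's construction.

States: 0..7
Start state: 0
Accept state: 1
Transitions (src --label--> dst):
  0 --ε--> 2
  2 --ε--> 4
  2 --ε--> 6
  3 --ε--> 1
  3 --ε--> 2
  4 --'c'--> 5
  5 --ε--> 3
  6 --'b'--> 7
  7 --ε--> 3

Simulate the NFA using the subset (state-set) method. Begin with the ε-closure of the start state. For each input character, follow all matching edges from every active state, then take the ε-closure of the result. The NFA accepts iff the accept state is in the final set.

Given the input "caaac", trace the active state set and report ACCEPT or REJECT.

start: ε-closure({0}) = {0,2,4,6}
'c' @ 1: {1,2,3,4,5,6}  [accepting]
'a' @ 2: {}  — dead — no transitions
rest 'aac' ignored (set empty)
after full input: {}  (accept=1 not in)

Answer: REJECT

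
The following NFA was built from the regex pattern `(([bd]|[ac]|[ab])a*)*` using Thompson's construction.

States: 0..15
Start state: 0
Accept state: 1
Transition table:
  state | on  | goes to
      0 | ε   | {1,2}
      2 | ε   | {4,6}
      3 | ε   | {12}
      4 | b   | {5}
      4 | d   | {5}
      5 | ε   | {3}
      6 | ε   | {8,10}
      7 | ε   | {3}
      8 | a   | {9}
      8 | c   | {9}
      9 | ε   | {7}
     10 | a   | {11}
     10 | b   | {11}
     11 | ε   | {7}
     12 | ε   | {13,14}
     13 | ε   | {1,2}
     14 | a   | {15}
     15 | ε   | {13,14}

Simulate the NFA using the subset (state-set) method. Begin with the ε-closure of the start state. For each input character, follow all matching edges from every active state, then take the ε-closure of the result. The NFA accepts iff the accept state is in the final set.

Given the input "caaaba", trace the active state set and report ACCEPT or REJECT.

Answer: ACCEPT

Trace:
initial (ε-close {0}): {0,1,2,4,6,8,10}
'c' @ 1: {1,2,3,4,6,7,8,9,10,12,13,14}  (accept∈set)
'a' @ 2: {1,2,3,4,6,7,8,9,10,11,12,13,14,15}  (accept∈set)
'a' @ 3: {1,2,3,4,6,7,8,9,10,11,12,13,14,15}  (accept∈set)
'a' @ 4: {1,2,3,4,6,7,8,9,10,11,12,13,14,15}  (accept∈set)
'b' @ 5: {1,2,3,4,5,6,7,8,10,11,12,13,14}  (accept∈set)
'a' @ 6: {1,2,3,4,6,7,8,9,10,11,12,13,14,15}  (accept∈set)
end set {1,2,3,4,6,7,8,9,10,11,12,13,14,15} — state 1 in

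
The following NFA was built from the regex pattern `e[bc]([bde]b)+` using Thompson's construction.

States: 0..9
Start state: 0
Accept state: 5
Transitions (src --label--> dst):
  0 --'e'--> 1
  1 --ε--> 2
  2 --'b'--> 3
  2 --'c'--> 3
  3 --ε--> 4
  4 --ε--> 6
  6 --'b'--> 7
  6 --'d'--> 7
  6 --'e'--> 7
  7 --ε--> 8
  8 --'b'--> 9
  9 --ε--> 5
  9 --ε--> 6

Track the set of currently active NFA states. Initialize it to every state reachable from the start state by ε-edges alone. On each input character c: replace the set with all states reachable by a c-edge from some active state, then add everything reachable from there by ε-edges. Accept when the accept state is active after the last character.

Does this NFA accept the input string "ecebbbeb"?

S₀ = ε-closure({0}) = {0}
'e' @ 1: {1,2}
'c' @ 2: {3,4,6}
'e' @ 3: {7,8}
'b' @ 4: {5,6,9}  (accept∈set)
'b' @ 5: {7,8}
'b' @ 6: {5,6,9}  (accept∈set)
'e' @ 7: {7,8}
'b' @ 8: {5,6,9}  (accept∈set)
after full input: {5,6,9}  (accept=5 in)

Answer: ACCEPT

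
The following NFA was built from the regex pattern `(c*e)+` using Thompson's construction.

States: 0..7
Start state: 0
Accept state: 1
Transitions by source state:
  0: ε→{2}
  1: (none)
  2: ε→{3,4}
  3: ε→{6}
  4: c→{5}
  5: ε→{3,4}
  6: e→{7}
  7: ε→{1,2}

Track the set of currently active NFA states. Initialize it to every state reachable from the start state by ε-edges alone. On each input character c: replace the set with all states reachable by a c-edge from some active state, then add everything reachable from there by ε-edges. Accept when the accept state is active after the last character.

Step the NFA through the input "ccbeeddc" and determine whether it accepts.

start: ε-closure({0}) = {0,2,3,4,6}
'c' @ 1: {3,4,5,6}
'c' @ 2: {3,4,5,6}
'b' @ 3: {}  — state set empty
rest 'eeddc' ignored (set empty)
final: {}; accept 1 not in set

Answer: REJECT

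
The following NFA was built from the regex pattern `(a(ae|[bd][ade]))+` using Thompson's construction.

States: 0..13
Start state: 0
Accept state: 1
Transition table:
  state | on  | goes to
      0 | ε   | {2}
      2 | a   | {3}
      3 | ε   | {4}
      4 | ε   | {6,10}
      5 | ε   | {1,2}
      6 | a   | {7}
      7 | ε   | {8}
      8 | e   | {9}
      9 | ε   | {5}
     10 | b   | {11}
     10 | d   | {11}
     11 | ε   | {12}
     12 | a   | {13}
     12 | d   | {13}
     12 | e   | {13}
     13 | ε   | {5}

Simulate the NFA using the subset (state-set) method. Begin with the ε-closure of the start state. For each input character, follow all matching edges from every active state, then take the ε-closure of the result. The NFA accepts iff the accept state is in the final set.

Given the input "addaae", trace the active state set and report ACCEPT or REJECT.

Answer: ACCEPT

Steps:
start: ε-closure({0}) = {0,2}
'a' @ 1: {3,4,6,10}
'd' @ 2: {11,12}
'd' @ 3: {1,2,5,13}  ✓accept
'a' @ 4: {3,4,6,10}
'a' @ 5: {7,8}
'e' @ 6: {1,2,5,9}  ✓accept
end set {1,2,5,9} — state 1 in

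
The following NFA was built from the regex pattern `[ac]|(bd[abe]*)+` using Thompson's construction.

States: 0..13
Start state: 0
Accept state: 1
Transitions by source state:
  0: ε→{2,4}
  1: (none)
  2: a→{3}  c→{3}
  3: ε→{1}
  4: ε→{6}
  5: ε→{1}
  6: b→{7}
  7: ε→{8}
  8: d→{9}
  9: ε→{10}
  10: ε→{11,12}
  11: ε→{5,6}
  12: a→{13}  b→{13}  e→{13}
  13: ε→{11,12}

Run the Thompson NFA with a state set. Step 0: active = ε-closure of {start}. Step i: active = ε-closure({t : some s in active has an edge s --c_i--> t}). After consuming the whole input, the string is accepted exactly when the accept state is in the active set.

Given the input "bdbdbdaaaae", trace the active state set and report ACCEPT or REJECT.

initial (ε-close {0}): {0,2,4,6}
'b' @ 1: {7,8}
'd' @ 2: {1,5,6,9,10,11,12}  ✓accept
'b' @ 3: {1,5,6,7,8,11,12,13}  ✓accept
'd' @ 4: {1,5,6,9,10,11,12}  ✓accept
'b' @ 5: {1,5,6,7,8,11,12,13}  ✓accept
'd' @ 6: {1,5,6,9,10,11,12}  ✓accept
'a' @ 7: {1,5,6,11,12,13}  ✓accept
'a' @ 8: {1,5,6,11,12,13}  ✓accept
'a' @ 9: {1,5,6,11,12,13}  ✓accept
'a' @ 10: {1,5,6,11,12,13}  ✓accept
'e' @ 11: {1,5,6,11,12,13}  ✓accept
end set {1,5,6,11,12,13} — state 1 in

Answer: ACCEPT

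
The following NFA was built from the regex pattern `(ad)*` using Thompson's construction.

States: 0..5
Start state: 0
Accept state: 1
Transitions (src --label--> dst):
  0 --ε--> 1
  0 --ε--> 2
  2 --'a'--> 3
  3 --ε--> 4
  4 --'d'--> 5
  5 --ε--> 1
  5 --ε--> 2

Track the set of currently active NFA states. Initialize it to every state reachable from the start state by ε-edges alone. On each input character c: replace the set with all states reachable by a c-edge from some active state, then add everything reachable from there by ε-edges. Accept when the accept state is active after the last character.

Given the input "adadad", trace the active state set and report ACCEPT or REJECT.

initial (ε-close {0}): {0,1,2}
'a' @ 1: {3,4}
'd' @ 2: {1,2,5}  ✓accept
'a' @ 3: {3,4}
'd' @ 4: {1,2,5}  ✓accept
'a' @ 5: {3,4}
'd' @ 6: {1,2,5}  ✓accept
after full input: {1,2,5}  (accept=1 in)

Answer: ACCEPT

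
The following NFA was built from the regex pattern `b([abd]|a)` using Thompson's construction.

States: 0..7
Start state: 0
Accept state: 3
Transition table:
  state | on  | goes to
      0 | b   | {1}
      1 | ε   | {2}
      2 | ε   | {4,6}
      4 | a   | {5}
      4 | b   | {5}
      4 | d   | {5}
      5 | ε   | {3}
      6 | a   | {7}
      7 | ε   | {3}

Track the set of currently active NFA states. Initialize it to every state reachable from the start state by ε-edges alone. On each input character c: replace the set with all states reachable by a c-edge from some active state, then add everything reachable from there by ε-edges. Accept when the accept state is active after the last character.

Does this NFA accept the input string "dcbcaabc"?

Answer: REJECT

Steps:
initial (ε-close {0}): {0}
'd' @ 1: {}  — dead — no transitions
rest 'cbcaabc' ignored (set empty)
final: {}; accept 3 not in set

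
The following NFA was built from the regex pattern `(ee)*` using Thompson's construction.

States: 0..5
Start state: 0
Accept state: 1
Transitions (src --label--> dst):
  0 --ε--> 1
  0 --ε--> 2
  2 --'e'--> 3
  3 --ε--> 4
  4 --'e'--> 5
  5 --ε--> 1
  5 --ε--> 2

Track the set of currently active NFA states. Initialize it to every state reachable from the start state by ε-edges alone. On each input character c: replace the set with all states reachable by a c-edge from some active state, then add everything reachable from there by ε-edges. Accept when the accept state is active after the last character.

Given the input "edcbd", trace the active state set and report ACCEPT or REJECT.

Answer: REJECT

Derivation:
initial (ε-close {0}): {0,1,2}
'e' @ 1: {3,4}
'd' @ 2: {}  — state set empty
rest 'cbd' ignored (set empty)
after full input: {}  (accept=1 not in)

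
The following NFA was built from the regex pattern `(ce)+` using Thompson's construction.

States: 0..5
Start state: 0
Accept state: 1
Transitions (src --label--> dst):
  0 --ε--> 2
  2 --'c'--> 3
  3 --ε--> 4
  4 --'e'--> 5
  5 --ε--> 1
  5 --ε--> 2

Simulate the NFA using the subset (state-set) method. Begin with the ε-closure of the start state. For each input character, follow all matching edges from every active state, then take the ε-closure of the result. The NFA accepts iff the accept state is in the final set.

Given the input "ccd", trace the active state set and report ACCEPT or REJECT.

initial (ε-close {0}): {0,2}
'c' @ 1: {3,4}
'c' @ 2: {}  — no active states
rest 'd' ignored (set empty)
final: {}; accept 1 not in set

Answer: REJECT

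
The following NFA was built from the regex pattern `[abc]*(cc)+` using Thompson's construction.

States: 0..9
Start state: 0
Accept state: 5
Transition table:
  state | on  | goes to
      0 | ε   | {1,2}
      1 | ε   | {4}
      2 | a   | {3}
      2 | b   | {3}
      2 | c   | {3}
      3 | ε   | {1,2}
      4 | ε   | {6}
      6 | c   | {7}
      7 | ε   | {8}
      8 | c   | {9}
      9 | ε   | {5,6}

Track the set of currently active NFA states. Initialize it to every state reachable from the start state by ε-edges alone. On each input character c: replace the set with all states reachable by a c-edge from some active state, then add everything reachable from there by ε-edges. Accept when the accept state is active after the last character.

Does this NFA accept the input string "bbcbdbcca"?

start: ε-closure({0}) = {0,1,2,4,6}
'b' @ 1: {1,2,3,4,6}
'b' @ 2: {1,2,3,4,6}
'c' @ 3: {1,2,3,4,6,7,8}
'b' @ 4: {1,2,3,4,6}
'd' @ 5: {}  — no active states
rest 'bcca' ignored (set empty)
after full input: {}  (accept=5 not in)

Answer: REJECT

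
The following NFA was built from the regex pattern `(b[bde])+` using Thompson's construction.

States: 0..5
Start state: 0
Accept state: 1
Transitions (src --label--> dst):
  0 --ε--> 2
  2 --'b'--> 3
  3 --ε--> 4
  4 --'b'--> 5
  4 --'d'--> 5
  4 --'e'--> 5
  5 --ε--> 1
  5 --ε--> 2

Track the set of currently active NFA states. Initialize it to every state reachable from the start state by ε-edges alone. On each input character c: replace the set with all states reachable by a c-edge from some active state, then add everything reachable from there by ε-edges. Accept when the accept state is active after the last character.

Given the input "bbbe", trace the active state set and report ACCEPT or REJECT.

Answer: ACCEPT

Trace:
initial (ε-close {0}): {0,2}
'b' @ 1: {3,4}
'b' @ 2: {1,2,5}  (accept∈set)
'b' @ 3: {3,4}
'e' @ 4: {1,2,5}  (accept∈set)
final: {1,2,5}; accept 1 in set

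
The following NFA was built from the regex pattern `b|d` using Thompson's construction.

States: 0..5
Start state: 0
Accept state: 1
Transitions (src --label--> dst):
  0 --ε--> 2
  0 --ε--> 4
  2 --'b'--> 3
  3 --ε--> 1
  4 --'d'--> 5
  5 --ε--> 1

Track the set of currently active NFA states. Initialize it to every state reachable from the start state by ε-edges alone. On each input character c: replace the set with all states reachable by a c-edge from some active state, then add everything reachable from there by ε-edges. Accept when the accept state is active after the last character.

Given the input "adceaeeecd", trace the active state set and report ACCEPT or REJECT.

Answer: REJECT

Trace:
start: ε-closure({0}) = {0,2,4}
'a' @ 1: {}  — state set empty
rest 'dceaeeecd' ignored (set empty)
end set {} — state 1 not in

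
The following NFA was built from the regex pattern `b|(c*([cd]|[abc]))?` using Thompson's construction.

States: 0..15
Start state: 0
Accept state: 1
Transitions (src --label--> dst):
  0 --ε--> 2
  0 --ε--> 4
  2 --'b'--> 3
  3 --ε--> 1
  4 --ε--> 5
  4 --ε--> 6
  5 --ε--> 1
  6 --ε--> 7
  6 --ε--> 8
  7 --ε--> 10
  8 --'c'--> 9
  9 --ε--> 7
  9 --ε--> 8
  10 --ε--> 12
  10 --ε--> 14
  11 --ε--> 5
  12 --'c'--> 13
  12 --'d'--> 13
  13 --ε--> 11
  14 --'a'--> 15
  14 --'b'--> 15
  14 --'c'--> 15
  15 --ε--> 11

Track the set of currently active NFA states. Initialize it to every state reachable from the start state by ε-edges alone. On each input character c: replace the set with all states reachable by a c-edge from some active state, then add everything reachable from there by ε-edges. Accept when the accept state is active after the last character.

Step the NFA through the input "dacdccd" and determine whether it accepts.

initial (ε-close {0}): {0,1,2,4,5,6,7,8,10,12,14}
'd' @ 1: {1,5,11,13}  (accept∈set)
'a' @ 2: {}  — dead — no transitions
rest 'cdccd' ignored (set empty)
end set {} — state 1 not in

Answer: REJECT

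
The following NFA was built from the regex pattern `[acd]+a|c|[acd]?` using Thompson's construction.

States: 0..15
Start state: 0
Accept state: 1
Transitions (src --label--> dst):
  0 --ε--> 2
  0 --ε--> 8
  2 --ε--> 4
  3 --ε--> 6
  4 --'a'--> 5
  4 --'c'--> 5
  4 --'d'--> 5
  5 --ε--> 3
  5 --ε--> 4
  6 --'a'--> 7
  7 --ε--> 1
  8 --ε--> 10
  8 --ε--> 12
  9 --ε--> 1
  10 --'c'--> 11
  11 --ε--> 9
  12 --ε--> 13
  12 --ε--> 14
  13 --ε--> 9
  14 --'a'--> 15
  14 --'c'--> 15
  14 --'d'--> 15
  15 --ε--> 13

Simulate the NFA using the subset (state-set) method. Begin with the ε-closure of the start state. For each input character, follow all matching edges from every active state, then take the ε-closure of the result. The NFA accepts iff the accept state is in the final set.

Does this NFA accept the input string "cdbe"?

S₀ = ε-closure({0}) = {0,1,2,4,8,9,10,12,13,14}
'c' @ 1: {1,3,4,5,6,9,11,13,15}  [accepting]
'd' @ 2: {3,4,5,6}
'b' @ 3: {}  — state set empty
rest 'e' ignored (set empty)
end set {} — state 1 not in

Answer: REJECT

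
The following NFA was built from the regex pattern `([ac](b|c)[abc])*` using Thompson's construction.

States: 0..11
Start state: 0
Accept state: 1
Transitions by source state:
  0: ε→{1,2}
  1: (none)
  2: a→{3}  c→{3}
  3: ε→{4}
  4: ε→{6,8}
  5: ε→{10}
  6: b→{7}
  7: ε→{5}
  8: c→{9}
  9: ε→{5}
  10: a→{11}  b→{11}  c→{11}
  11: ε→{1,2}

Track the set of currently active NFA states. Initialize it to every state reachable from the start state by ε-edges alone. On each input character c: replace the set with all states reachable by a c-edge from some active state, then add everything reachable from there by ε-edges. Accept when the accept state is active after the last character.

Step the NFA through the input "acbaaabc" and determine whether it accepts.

Answer: REJECT

Steps:
start: ε-closure({0}) = {0,1,2}
'a' @ 1: {3,4,6,8}
'c' @ 2: {5,9,10}
'b' @ 3: {1,2,11}  (accept∈set)
'a' @ 4: {3,4,6,8}
'a' @ 5: {}  — state set empty
rest 'abc' ignored (set empty)
final: {}; accept 1 not in set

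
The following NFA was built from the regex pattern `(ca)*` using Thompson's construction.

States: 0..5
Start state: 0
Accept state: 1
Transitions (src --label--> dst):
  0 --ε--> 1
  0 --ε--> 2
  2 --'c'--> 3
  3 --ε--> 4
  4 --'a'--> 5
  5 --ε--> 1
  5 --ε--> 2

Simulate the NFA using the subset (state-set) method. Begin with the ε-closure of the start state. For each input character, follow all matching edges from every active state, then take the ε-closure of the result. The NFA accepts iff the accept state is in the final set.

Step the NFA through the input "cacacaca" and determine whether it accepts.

Answer: ACCEPT

Trace:
start: ε-closure({0}) = {0,1,2}
'c' @ 1: {3,4}
'a' @ 2: {1,2,5}  (accept∈set)
'c' @ 3: {3,4}
'a' @ 4: {1,2,5}  (accept∈set)
'c' @ 5: {3,4}
'a' @ 6: {1,2,5}  (accept∈set)
'c' @ 7: {3,4}
'a' @ 8: {1,2,5}  (accept∈set)
after full input: {1,2,5}  (accept=1 in)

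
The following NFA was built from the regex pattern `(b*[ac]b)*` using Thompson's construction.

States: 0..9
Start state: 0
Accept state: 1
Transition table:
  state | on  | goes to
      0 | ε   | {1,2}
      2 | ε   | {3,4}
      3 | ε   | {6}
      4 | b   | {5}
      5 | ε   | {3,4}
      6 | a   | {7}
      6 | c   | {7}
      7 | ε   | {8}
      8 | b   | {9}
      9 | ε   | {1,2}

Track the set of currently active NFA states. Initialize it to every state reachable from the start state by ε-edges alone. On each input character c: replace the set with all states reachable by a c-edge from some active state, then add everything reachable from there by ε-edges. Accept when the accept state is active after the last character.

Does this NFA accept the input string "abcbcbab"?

start: ε-closure({0}) = {0,1,2,3,4,6}
'a' @ 1: {7,8}
'b' @ 2: {1,2,3,4,6,9}  ✓accept
'c' @ 3: {7,8}
'b' @ 4: {1,2,3,4,6,9}  ✓accept
'c' @ 5: {7,8}
'b' @ 6: {1,2,3,4,6,9}  ✓accept
'a' @ 7: {7,8}
'b' @ 8: {1,2,3,4,6,9}  ✓accept
end set {1,2,3,4,6,9} — state 1 in

Answer: ACCEPT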